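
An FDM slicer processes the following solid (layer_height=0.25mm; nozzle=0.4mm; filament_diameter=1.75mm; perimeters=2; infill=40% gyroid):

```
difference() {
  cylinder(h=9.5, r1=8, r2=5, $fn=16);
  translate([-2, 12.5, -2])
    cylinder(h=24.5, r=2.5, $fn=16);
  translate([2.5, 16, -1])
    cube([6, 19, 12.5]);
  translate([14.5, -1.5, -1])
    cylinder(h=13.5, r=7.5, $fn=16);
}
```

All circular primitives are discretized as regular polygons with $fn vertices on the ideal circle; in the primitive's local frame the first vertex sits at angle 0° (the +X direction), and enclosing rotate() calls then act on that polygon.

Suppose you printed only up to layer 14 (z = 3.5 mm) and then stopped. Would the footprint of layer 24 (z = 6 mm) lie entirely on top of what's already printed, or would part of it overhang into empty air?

Compare the two slices. At z = 3.5: the cone (r1=8→r2=5) has section circumradius 6.895 here — a regular 16-gon (area = (16/2)·6.895²·sin(360°/16) = 145.53 mm²); the cylinder at (-2, 12.5): section is a regular 16-gon, circumradius r=2.5 (area = (16/2)·2.500²·sin(360°/16) = 19.13 mm²); the cube at (2.5, 16) (footprint 6×19) is included at this height (area 114.00 mm²); the r=7.5 cylinder at (14.5, -1.5) contributes a regular 16-gon of circumradius 7.5 (area = (16/2)·7.500²·sin(360°/16) = 172.21 mm²); After the difference (first − rest): starting from the cone (145.53 mm²), the r=2.5 cylinder at (-2, 12.5) misses the remaining region (no effect); the 6×19 cube at (2.5, 16) misses the remaining region (no effect); the r=7.5 cylinder at (14.5, -1.5) misses the remaining region (no effect) — area = 145.53 mm². At z = 6: the cone contributes a regular 16-gon of circumradius 6.105 (interpolated between r1=8 and r2=5 at t=0.632) (area = (16/2)·6.105²·sin(360°/16) = 114.11 mm²); the cylinder at (-2, 12.5): section is a regular 16-gon, circumradius r=2.5 (area = (16/2)·2.500²·sin(360°/16) = 19.13 mm²); the cube at (2.5, 16) (footprint 6×19) is included at this height (area 114.00 mm²); the r=7.5 cylinder at (14.5, -1.5) gives a regular 16-gon of circumradius 7.5 (constant along its height) (area = (16/2)·7.500²·sin(360°/16) = 172.21 mm²); Subtracting the remaining from the first: starting from the cone (114.11 mm²), the r=2.5 cylinder at (-2, 12.5) misses the remaining region (no effect); the 6×19 cube at (2.5, 16) misses the remaining region (no effect); the r=7.5 cylinder at (14.5, -1.5) misses the remaining region (no effect) — area = 114.11 mm². Checking containment: the cross-section at z = 6 is a subset of the cross-section at z = 3.5.

entirely on top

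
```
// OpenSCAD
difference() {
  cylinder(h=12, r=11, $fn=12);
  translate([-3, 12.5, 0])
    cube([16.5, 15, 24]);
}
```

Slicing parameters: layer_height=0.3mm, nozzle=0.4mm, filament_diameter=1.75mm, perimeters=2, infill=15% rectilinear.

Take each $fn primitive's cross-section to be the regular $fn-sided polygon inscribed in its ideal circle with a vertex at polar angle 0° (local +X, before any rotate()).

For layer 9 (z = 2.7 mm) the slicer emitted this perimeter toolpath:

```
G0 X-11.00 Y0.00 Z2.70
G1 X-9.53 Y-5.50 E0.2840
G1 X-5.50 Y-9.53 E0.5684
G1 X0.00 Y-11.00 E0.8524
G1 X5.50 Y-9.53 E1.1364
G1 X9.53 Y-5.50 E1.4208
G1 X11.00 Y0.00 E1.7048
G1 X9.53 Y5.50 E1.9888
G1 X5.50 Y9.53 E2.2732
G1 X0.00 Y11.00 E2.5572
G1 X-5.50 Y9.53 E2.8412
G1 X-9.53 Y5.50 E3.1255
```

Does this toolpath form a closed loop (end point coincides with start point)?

Start point (G0): (-11.00, 0.00). End point (last G1): the path does not return to the start — open.

no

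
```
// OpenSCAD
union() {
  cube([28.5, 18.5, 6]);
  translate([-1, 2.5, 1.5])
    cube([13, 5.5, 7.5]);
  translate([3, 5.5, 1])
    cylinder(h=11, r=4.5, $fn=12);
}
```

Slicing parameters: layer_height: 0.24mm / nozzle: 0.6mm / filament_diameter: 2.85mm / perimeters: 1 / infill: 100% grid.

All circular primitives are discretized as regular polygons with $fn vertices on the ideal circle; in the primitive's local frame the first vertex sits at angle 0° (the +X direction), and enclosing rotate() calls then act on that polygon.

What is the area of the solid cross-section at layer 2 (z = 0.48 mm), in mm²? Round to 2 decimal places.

At z = 0.48 mm: the 28.5×18.5 cube contributes its full rectangle (area 527.25 mm²); the cube at (-1, 2.5) does not reach this height (z outside [1.5, 9]); the cylinder at (3, 5.5) is absent (z outside [1, 12]); Taking the union: only the 28.5×18.5 cube is present, so the union is just that shape — area = 527.25 mm². Overall, the cross-section is a single solid region. Net area = 527.25 mm².

527.25 mm²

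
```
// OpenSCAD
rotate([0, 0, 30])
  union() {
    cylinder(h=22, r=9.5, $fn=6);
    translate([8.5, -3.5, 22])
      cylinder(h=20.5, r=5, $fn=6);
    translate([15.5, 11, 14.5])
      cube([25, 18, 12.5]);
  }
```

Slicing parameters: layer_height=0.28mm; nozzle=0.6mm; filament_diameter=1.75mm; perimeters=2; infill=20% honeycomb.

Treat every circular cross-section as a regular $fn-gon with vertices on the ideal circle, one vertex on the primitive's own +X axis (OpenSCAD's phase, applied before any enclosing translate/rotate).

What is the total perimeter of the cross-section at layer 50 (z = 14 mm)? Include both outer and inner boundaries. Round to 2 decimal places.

At z = 14 mm: the r=9.5 cylinder gives a regular 6-gon of circumradius 9.5 (constant along its height) (perimeter = 2·6·9.500·sin(180°/6) = 57.00 mm); the cylinder at (8.5, -3.5) is absent (z outside [22, 42.5]); the cube at (15.5, 11) does not reach this height (z outside [14.5, 27]); Combining (union): only the r=9.5 cylinder is present, so the union is just that shape — boundary = 57.00 mm; (whole slice rotated 30° about Z — lengths, areas and connectivity unchanged). Overall, the cross-section is a single solid region. Total boundary length (outer) = 57.00 mm.

57.00 mm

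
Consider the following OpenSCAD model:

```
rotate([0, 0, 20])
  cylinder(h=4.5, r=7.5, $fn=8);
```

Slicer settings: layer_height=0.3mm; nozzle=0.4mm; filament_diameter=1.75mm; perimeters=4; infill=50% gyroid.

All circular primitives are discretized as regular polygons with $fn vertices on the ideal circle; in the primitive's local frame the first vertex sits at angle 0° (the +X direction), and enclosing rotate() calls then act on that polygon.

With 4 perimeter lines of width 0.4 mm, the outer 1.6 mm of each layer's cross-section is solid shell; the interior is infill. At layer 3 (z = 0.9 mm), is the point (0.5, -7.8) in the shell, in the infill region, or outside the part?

outside

At z = 0.9 mm: the r=7.5 cylinder gives a regular 8-gon of circumradius 7.5 (constant along its height); (whole slice rotated 20° about Z — lengths, areas and connectivity unchanged). Overall, the cross-section is a single solid region. Undo the 20° rotation: the query point maps to (-2.198, -7.501) in the un-rotated model frame. The nearest boundary edge runs (-5.30, -5.30)→(-0.00, -7.50); distance from the point to it = 0.84 mm. The point is not inside any of the regions above, so it lies outside the cross-section (0.84 mm from the nearest boundary).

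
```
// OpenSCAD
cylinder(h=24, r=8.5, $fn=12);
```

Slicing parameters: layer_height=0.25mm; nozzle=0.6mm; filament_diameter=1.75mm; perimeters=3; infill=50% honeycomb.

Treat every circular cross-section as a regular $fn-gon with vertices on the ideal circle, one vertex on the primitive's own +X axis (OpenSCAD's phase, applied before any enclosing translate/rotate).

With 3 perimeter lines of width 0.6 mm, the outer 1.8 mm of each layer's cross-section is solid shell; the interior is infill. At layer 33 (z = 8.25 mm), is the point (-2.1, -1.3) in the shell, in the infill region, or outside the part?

At z = 8.25 mm: the r=8.5 cylinder contributes a regular 12-gon of circumradius 8.5. Overall, the cross-section is a single solid region. The nearest boundary edge runs (-7.36, -4.25)→(-4.25, -7.36); distance from the point to it = 5.81 mm. The point is inside the cross-section and 5.81 mm from the nearest boundary — more than the 1.8 mm shell width (3 × 0.6), so it's in the infill interior.

infill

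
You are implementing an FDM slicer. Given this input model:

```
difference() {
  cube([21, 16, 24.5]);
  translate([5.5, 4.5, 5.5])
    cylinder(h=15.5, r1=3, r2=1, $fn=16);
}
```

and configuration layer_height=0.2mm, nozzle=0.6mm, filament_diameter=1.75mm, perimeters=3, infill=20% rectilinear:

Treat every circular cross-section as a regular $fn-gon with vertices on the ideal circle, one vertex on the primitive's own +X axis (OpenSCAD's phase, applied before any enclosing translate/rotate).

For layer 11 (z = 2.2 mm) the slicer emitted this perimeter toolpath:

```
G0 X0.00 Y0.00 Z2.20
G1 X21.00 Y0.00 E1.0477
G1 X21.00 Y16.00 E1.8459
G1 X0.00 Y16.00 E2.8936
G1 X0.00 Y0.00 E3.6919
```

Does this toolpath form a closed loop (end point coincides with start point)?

Start point (G0): (0.00, 0.00). End point (last G1): the path returns to the start — closed.

yes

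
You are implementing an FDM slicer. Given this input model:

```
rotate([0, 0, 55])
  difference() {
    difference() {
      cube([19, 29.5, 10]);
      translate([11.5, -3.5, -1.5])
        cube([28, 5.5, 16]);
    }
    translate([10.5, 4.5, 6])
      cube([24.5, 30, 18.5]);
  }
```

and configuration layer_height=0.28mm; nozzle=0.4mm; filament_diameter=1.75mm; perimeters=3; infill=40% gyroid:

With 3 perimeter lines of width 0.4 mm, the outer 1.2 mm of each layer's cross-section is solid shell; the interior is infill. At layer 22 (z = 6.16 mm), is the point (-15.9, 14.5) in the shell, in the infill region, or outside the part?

infill

At z = 6.16 mm: the cube (footprint 19×29.5) is included at this height; the cube at (11.5, -3.5) is present — its section is the full 28×5.5 rectangle; Subtracting the remaining from the first: starting from the 19×29.5 cube, the 28×5.5 cube at (11.5, -3.5) partially overlaps it — only the 15.00 mm² overlap (of its 154.00 mm²) is removed, clipping the outline — 1 connected region; the cube at (10.5, 4.5) is present — its section is the full 24.5×30 rectangle; Taking the first minus the rest: starting from that combined region, the 24.5×30 cube at (10.5, 4.5) partially overlaps it — only the 212.50 mm² overlap (of its 735.00 mm²) is removed, clipping the outline — 1 connected region; (whole slice rotated 55° about Z — lengths, areas and connectivity unchanged). Overall, the cross-section is a single solid region. Undo the 55° rotation: the query point maps to (2.758, 21.341) in the un-rotated model frame. The nearest boundary edge runs (0.00, 0.00)→(0.00, 29.50); distance from the point to it = 2.76 mm. The point is inside the cross-section and 2.76 mm from the nearest boundary — more than the 1.2 mm shell width (3 × 0.4), so it's in the infill interior.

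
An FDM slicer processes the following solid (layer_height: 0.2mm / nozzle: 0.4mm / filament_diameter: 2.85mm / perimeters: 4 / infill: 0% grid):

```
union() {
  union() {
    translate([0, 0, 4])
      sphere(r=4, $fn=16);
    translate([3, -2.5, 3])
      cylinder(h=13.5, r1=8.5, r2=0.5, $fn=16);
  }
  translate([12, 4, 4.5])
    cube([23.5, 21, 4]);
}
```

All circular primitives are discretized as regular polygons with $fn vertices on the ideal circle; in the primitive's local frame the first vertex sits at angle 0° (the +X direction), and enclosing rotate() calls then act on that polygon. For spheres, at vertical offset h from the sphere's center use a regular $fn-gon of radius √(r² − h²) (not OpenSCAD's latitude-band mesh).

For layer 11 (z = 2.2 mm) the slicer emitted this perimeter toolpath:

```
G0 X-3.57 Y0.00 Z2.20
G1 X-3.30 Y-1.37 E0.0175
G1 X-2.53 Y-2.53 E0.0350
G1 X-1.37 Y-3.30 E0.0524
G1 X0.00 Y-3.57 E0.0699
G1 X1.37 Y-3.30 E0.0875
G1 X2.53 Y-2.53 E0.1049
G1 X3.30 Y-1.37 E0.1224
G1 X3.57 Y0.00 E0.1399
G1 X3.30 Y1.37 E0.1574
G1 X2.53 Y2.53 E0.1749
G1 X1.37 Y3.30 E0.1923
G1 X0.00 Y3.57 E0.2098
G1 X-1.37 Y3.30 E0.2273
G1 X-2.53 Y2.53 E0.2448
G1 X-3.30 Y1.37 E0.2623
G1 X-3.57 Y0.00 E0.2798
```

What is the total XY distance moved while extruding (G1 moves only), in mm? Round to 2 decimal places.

Sum the Euclidean lengths of each G1 segment: total = 22.31 mm.

22.31 mm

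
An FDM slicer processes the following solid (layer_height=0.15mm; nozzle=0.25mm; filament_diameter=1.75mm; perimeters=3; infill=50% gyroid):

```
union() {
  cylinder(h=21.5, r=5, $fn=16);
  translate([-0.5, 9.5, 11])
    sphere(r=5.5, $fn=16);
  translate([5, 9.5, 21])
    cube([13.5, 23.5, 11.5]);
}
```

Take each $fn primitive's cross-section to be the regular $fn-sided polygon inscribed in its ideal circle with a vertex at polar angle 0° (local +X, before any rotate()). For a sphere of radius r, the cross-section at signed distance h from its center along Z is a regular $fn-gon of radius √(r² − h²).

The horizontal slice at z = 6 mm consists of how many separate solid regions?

2

At z = 6 mm: the cylinder: section is a regular 16-gon, circumradius r=5; the sphere at (-0.5, 9.5): section is a regular 16-gon, circumradius = √(r²−h²) = √(5.5²−5²) = 2.291; the cube at (5, 9.5) is not intersected at this z (z outside [21, 32.5]); Taking the union: the 2 present regions are separate (no shared area or edge), so areas and boundary lengths simply add and each stays a separate island — 2 connected regions. The result has 2 disconnected regions.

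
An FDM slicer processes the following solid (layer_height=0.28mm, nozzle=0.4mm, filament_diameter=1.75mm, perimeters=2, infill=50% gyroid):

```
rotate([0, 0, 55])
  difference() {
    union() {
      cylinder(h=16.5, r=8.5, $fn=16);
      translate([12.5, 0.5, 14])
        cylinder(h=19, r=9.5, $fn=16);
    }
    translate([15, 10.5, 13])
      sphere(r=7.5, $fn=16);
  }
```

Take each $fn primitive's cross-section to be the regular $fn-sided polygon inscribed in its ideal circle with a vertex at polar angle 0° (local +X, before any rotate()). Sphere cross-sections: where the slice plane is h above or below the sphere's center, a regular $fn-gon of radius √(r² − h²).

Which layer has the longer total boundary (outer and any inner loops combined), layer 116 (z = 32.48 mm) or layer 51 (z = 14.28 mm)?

layer 51 (z = 14.28 mm)

Layer 116 (z = 32.48): the cylinder is absent (z outside [0, 16.5]); the r=9.5 cylinder at (12.5, 0.5) gives a regular 16-gon of circumradius 9.5 (constant along its height) (perimeter = 2·16·9.500·sin(180°/16) = 59.31 mm); Taking the union: only the r=9.5 cylinder at (12.5, 0.5) is present, so the union is just that shape — boundary = 59.31 mm; the sphere at (15, 10.5) is absent (|z−center|=19.480 > r=7.5); Taking the first minus the rest: none of the subtracted shapes is present at this height, so that combined region is unchanged — boundary = 59.31 mm; (whole slice rotated 55° about Z — lengths, areas and connectivity unchanged). So its perimeter = 59.31 mm. Layer 51 (z = 14.28): the r=8.5 cylinder gives a regular 16-gon of circumradius 8.5 (constant along its height) (perimeter = 2·16·8.500·sin(180°/16) = 53.06 mm); the r=9.5 cylinder at (12.5, 0.5) contributes a regular 16-gon of circumradius 9.5 (perimeter = 2·16·9.500·sin(180°/16) = 59.31 mm); Combining (union): the regions partially overlap (shared area 45.64 mm²), so the edge portions inside another operand are dropped and the merged outline is re-measured after clipping — boundary = 84.04 mm; the r=7.5 sphere at (15, 10.5) slices to a regular 16-gon of circumradius 7.390 (√(r²−h²) with h=1.28 from center) (perimeter = 2·16·7.390·sin(180°/16) = 46.13 mm); Subtracting the remaining from the first: starting from the result so far, the r=7.5 sphere at (15, 10.5) partially overlaps it — only the 57.42 mm² overlap (of its 167.19 mm²) is removed, clipping the outline — boundary = 85.47 mm; (whole slice rotated 55° about Z — lengths, areas and connectivity unchanged). So its perimeter = 85.47 mm. Layer 51 is larger (85.47 vs 59.31 mm).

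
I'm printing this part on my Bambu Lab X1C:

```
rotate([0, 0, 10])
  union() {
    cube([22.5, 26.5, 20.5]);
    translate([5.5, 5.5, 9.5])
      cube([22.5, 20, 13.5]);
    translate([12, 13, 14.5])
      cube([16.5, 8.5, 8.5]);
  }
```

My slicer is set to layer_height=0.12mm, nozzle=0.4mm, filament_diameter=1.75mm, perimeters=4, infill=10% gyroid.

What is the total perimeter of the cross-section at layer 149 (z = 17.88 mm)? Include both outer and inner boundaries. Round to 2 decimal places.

110.00 mm

At z = 17.88 mm: the 22.5×26.5 cube contributes its full rectangle (perimeter 98.00 mm); the cube at (5.5, 5.5) (footprint 22.5×20) is included at this height (perimeter 85.00 mm); the cube at (12, 13) (footprint 16.5×8.5) is included at this height (perimeter 50.00 mm); Merging all regions: the regions partially overlap (shared area 476.00 mm²), so the edge portions inside another operand are dropped and the merged outline is re-measured after clipping — boundary = 110.00 mm; (rotated 10° about Z; rotation is an isometry so areas/perimeters/island counts are preserved). Overall, the cross-section is a single solid region. Total boundary length (outer) = 110.00 mm.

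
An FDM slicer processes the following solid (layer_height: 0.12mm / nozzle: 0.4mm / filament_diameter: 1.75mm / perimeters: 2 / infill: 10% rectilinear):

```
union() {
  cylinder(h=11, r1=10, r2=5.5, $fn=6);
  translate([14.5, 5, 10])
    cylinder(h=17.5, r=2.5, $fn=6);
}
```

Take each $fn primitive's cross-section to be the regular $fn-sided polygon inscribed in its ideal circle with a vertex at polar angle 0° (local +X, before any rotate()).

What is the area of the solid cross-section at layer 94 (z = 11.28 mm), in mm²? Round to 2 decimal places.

At z = 11.28 mm: the cone is absent (z outside [0, 11]); the r=2.5 cylinder at (14.5, 5) gives a regular 6-gon of circumradius 2.5 (constant along its height) (area = (6/2)·2.500²·sin(360°/6) = 16.24 mm²); Combining (union): only the r=2.5 cylinder at (14.5, 5) is present, so the union is just that shape — area = 16.24 mm². Overall, the cross-section is a single solid region. Net area = 16.24 mm².

16.24 mm²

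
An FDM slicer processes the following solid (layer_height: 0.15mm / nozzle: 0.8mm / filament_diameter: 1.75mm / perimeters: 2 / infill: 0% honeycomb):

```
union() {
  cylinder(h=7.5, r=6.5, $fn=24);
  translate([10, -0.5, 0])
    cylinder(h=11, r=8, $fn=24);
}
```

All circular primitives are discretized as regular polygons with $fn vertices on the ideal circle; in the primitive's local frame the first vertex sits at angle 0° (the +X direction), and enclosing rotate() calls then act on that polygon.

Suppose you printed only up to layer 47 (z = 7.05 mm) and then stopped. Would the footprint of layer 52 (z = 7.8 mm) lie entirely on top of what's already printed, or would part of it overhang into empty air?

entirely on top

Compare the two slices. At z = 7.05: the r=6.5 cylinder gives a regular 24-gon of circumradius 6.5 (constant along its height) (area = (24/2)·6.500²·sin(360°/24) = 131.22 mm²); the cylinder at (10, -0.5): section is a regular 24-gon, circumradius r=8 (area = (24/2)·8.000²·sin(360°/24) = 198.77 mm²); Merging all regions: the regions partially overlap — summed areas 329.99 mm² minus the doubly-counted overlap 31.27 mm² gives 298.73 mm² — area = 298.73 mm². At z = 7.8: the cylinder is not intersected at this z (z outside [0, 7.5]); the cylinder at (10, -0.5): section is a regular 24-gon, circumradius r=8 (area = (24/2)·8.000²·sin(360°/24) = 198.77 mm²); Merging all regions: only the r=8 cylinder at (10, -0.5) is present, so the union is just that shape — area = 198.77 mm². Checking containment: the cross-section at z = 7.8 is a subset of the cross-section at z = 7.05.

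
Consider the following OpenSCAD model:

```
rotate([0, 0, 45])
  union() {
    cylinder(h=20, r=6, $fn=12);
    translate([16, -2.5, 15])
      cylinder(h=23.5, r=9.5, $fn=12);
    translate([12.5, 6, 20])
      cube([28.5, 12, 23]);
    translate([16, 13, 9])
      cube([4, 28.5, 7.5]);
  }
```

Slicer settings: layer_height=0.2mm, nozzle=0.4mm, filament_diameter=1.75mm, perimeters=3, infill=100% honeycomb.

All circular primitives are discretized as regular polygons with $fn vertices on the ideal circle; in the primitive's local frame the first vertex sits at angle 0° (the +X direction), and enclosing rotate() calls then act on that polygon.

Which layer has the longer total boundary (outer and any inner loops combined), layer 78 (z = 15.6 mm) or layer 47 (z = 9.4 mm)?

Layer 78 (z = 15.6): the r=6 cylinder gives a regular 12-gon of circumradius 6 (constant along its height) (perimeter = 2·12·6.000·sin(180°/12) = 37.27 mm); the cylinder at (16, -2.5): section is a regular 12-gon, circumradius r=9.5 (perimeter = 2·12·9.500·sin(180°/12) = 59.01 mm); the cube at (12.5, 6) is not intersected at this z (z outside [20, 43]); the cube at (16, 13) is present — its section is the full 4×28.5 rectangle (perimeter 65.00 mm); Merging all regions: the 3 present regions are separate (no shared area or edge), so areas and boundary lengths simply add and each stays a separate island — boundary = 161.28 mm; (whole slice rotated 45° about Z — lengths, areas and connectivity unchanged). So its perimeter = 161.28 mm. Layer 47 (z = 9.4): the r=6 cylinder contributes a regular 12-gon of circumradius 6 (perimeter = 2·12·6.000·sin(180°/12) = 37.27 mm); the cylinder at (16, -2.5) is absent (z outside [15, 38.5]); the cube at (12.5, 6) is absent (z outside [20, 43]); the cube at (16, 13) is present — its section is the full 4×28.5 rectangle (perimeter 65.00 mm); Taking the union: the 2 present regions are separate (no shared area or edge), so areas and boundary lengths simply add and each stays a separate island — boundary = 102.27 mm; (whole slice rotated 45° about Z — lengths, areas and connectivity unchanged). So its perimeter = 102.27 mm. Layer 78 is larger (161.28 vs 102.27 mm).

layer 78 (z = 15.6 mm)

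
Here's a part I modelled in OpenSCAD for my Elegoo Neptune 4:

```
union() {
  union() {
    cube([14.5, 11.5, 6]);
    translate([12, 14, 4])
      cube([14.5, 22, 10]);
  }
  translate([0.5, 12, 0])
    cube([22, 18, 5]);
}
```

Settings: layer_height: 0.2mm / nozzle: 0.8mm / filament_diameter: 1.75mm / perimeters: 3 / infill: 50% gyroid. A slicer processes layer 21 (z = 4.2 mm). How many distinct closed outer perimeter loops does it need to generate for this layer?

2

At z = 4.2 mm: the 14.5×11.5 cube contributes its full rectangle; the cube at (12, 14) is present — its section is the full 14.5×22 rectangle; Merging all regions: the 2 present regions are separate (no shared area or edge), so areas and boundary lengths simply add and each stays a separate island — 2 connected regions; the 22×18 cube at (0.5, 12) contributes its full rectangle; Merging all regions: the regions partially overlap (shared area 168.00 mm²), so overlapping operands fuse into one piece — 2 connected regions. The result has 2 disconnected regions.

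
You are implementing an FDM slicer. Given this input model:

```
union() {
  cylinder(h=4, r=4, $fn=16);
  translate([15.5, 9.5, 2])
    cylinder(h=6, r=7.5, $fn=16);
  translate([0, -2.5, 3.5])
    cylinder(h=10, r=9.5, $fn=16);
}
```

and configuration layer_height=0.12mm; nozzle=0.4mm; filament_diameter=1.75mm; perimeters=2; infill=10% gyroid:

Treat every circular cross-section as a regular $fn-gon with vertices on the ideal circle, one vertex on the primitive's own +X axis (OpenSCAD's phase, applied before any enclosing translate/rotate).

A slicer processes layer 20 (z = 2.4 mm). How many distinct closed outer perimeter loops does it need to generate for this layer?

2

At z = 2.4 mm: the r=4 cylinder contributes a regular 16-gon of circumradius 4; the r=7.5 cylinder at (15.5, 9.5) contributes a regular 16-gon of circumradius 7.5; the cylinder at (0, -2.5) is absent (z outside [3.5, 13.5]); Merging all regions: the 2 present regions are separate (no shared area or edge), so areas and boundary lengths simply add and each stays a separate island — 2 connected regions. The result has 2 disconnected regions.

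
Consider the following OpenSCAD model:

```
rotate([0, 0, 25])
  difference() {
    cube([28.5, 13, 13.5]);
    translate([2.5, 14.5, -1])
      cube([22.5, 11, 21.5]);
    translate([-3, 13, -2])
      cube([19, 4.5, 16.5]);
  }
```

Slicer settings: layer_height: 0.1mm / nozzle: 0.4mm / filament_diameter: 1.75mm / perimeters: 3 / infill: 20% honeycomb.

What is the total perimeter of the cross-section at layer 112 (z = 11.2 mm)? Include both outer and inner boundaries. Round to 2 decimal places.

At z = 11.2 mm: the cube is present — its section is the full 28.5×13 rectangle (perimeter 83.00 mm); the cube at (2.5, 14.5) (footprint 22.5×11) is included at this height (perimeter 67.00 mm); the cube at (-3, 13) (footprint 19×4.5) is included at this height (perimeter 47.00 mm); Subtracting the remaining from the first: starting from the 28.5×13 cube, the 22.5×11 cube at (2.5, 14.5) misses the remaining region (no effect); the 19×4.5 cube at (-3, 13) misses the remaining region (no effect) — boundary = 83.00 mm; (rotated 25° about Z; rotation is an isometry so areas/perimeters/island counts are preserved). Overall, the cross-section is a single solid region. Total boundary length (outer) = 83.00 mm.

83.00 mm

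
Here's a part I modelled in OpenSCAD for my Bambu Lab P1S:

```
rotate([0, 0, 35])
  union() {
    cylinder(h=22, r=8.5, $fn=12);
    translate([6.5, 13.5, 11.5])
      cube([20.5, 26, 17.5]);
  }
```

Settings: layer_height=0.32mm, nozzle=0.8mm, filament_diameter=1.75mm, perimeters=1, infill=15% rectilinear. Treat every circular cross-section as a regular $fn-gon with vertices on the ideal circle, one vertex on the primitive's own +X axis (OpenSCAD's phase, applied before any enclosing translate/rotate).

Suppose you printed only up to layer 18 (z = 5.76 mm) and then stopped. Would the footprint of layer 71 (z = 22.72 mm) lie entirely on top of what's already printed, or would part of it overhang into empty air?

Compare the two slices. At z = 5.76: the r=8.5 cylinder contributes a regular 12-gon of circumradius 8.5 (area = (12/2)·8.500²·sin(360°/12) = 216.75 mm²); the cube at (6.5, 13.5) is absent (z outside [11.5, 29]); Merging all regions: only the r=8.5 cylinder is present, so the union is just that shape — area = 216.75 mm²; (whole slice rotated 35° about Z — lengths, areas and connectivity unchanged). At z = 22.72: the cylinder is absent (z outside [0, 22]); the cube at (6.5, 13.5) is present — its section is the full 20.5×26 rectangle (area 533.00 mm²); Merging all regions: only the 20.5×26 cube at (6.5, 13.5) is present, so the union is just that shape — area = 533.00 mm²; (whole slice rotated 35° about Z — lengths, areas and connectivity unchanged). Checking containment: at z = 22.72 the cross-section extends beyond the z = 5.76 cross-section by about 533.00 mm².

part overhangs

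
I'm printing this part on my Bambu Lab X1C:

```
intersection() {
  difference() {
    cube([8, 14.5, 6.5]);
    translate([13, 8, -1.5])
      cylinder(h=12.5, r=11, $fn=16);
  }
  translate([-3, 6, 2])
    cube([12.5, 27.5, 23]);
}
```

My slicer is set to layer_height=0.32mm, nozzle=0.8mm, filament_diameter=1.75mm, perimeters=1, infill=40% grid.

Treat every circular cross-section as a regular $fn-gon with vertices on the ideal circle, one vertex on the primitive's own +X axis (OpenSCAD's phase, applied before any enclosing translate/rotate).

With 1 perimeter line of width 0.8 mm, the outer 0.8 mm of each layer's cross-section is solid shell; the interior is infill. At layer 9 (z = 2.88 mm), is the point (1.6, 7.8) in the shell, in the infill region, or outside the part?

shell

At z = 2.88 mm: the 8×14.5 cube contributes its full rectangle; the r=11 cylinder at (13, 8) contributes a regular 16-gon of circumradius 11; Taking the first minus the rest: starting from the 8×14.5 cube, the r=11 cylinder at (13, 8) partially overlaps it — only the 71.81 mm² overlap (of its 370.44 mm²) is removed, clipping the outline — 1 connected region; the 12.5×27.5 cube at (-3, 6) contributes its full rectangle; Taking the intersection: the 12.5×27.5 cube at (-3, 6) partially overlaps that combined region; clipping to the common part keeps 22.83 mm² — 1 connected region. Overall, the cross-section is a single solid region. The nearest boundary edge runs (2.00, 8.00)→(2.40, 6.00); distance from the point to it = 0.43 mm. The point is inside the cross-section, 0.43 mm from the nearest boundary — within the 0.8 mm shell band (1 × 0.8).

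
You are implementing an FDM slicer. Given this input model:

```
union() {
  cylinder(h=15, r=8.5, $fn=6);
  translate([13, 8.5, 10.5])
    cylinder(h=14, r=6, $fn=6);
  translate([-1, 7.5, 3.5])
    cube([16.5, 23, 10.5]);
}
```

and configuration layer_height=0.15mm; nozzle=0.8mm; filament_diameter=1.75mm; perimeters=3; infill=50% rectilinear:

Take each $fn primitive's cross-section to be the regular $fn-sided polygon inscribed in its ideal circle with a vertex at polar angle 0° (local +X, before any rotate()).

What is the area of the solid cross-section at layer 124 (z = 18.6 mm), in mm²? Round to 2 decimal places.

93.53 mm²

At z = 18.6 mm: the cylinder is not intersected at this z (z outside [0, 15]); the r=6 cylinder at (13, 8.5) contributes a regular 6-gon of circumradius 6 (area = (6/2)·6.000²·sin(360°/6) = 93.53 mm²); the cube at (-1, 7.5) does not reach this height (z outside [3.5, 14]); Merging all regions: only the r=6 cylinder at (13, 8.5) is present, so the union is just that shape — area = 93.53 mm². Overall, the cross-section is a single solid region. Net area = 93.53 mm².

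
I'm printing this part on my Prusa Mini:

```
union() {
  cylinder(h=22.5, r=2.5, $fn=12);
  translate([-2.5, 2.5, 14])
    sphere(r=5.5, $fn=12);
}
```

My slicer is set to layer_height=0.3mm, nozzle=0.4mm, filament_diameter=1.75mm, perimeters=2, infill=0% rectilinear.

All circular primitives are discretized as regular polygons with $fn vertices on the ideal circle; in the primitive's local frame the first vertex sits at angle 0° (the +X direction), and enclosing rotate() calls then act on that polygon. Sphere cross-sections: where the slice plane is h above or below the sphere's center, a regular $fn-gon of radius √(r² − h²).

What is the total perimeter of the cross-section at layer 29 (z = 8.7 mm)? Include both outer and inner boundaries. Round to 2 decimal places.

21.41 mm

At z = 8.7 mm: the cylinder: section is a regular 12-gon, circumradius r=2.5 (perimeter = 2·12·2.500·sin(180°/12) = 15.53 mm); the r=5.5 sphere at (-2.5, 2.5) slices to a regular 12-gon of circumradius 1.470 (√(r²−h²) with h=5.3 from center) (perimeter = 2·12·1.470·sin(180°/12) = 9.13 mm); Taking the union: the regions partially overlap (shared area 0.36 mm²), so the edge portions inside another operand are dropped and the merged outline is re-measured after clipping — boundary = 21.41 mm. Overall, the cross-section is a single solid region. Total boundary length (outer) = 21.41 mm.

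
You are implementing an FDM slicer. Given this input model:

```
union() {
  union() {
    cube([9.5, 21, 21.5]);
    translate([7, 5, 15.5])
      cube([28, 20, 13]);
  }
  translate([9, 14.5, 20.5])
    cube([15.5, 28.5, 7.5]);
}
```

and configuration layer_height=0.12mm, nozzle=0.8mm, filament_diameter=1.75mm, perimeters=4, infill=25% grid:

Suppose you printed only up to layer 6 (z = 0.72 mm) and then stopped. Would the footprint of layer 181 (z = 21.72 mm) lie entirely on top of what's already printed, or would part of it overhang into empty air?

Compare the two slices. At z = 0.72: the cube is present — its section is the full 9.5×21 rectangle (area 199.50 mm²); the cube at (7, 5) is not intersected at this z (z outside [15.5, 28.5]); Combining (union): only the 9.5×21 cube is present, so the union is just that shape — area = 199.50 mm²; the cube at (9, 14.5) is absent (z outside [20.5, 28]); Taking the union: only the result so far is present, so the union is just that shape — area = 199.50 mm². At z = 21.72: the cube is absent (z outside [0, 21.5]); the 28×20 cube at (7, 5) contributes its full rectangle (area 560.00 mm²); Taking the union: only the 28×20 cube at (7, 5) is present, so the union is just that shape — area = 560.00 mm²; the cube at (9, 14.5) (footprint 15.5×28.5) is included at this height (area 441.75 mm²); Taking the union: the regions partially overlap — summed areas 1001.75 mm² minus the doubly-counted overlap 162.75 mm² gives 839.00 mm² — area = 839.00 mm². Checking containment: at z = 21.72 the cross-section extends beyond the z = 0.72 cross-section by about 799.00 mm².

part overhangs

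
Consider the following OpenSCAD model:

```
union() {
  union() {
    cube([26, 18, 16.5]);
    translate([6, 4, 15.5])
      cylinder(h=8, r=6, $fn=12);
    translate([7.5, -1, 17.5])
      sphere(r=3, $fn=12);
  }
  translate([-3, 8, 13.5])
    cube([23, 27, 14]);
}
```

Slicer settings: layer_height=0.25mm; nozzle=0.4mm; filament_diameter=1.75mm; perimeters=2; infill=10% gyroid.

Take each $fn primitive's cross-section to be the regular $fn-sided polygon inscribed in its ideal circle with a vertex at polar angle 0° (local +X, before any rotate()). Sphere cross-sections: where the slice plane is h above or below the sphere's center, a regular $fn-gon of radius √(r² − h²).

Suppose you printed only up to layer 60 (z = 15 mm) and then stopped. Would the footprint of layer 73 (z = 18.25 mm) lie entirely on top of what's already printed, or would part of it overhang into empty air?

Compare the two slices. At z = 15: the 26×18 cube contributes its full rectangle (area 468.00 mm²); the cylinder at (6, 4) does not reach this height (z outside [15.5, 23.5]); the r=3 sphere at (7.5, -1) contributes a regular 12-gon of circumradius √(3²−2.5²) = 1.658 (area = (12/2)·1.658²·sin(360°/12) = 8.25 mm²); Taking the union: the regions partially overlap — summed areas 476.25 mm² minus the doubly-counted overlap 1.10 mm² gives 475.15 mm² — area = 475.15 mm²; the cube at (-3, 8) (footprint 23×27) is included at this height (area 621.00 mm²); Combining (union): the regions partially overlap — summed areas 1096.15 mm² minus the doubly-counted overlap 200.00 mm² gives 896.15 mm² — area = 896.15 mm². At z = 18.25: the cube does not reach this height (z outside [0, 16.5]); the r=6 cylinder at (6, 4) contributes a regular 12-gon of circumradius 6 (area = (12/2)·6.000²·sin(360°/12) = 108.00 mm²); the sphere at (7.5, -1): section is a regular 12-gon, circumradius = √(r²−h²) = √(3²−0.75²) = 2.905 (area = (12/2)·2.905²·sin(360°/12) = 25.31 mm²); Combining (union): the regions partially overlap — summed areas 133.31 mm² minus the doubly-counted overlap 14.98 mm² gives 118.33 mm² — area = 118.33 mm²; the 23×27 cube at (-3, 8) contributes its full rectangle (area 621.00 mm²); Combining (union): the regions partially overlap — summed areas 739.33 mm² minus the doubly-counted overlap 11.02 mm² gives 728.32 mm² — area = 728.32 mm². Checking containment: at z = 18.25 the cross-section extends beyond the z = 15 cross-section by about 14.20 mm².

part overhangs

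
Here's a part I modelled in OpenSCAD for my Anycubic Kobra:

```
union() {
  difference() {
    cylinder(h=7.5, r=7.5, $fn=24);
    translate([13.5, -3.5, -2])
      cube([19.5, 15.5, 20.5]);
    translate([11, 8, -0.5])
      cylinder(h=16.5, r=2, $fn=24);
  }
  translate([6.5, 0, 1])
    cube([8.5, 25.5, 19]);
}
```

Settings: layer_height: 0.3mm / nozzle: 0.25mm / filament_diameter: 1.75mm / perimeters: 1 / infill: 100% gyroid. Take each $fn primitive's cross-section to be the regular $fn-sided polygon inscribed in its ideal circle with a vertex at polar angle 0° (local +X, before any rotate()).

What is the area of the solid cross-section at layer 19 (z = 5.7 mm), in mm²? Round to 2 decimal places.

At z = 5.7 mm: the cylinder: section is a regular 24-gon, circumradius r=7.5 (area = (24/2)·7.500²·sin(360°/24) = 174.70 mm²); the cube at (13.5, -3.5) is present — its section is the full 19.5×15.5 rectangle (area 302.25 mm²); the r=2 cylinder at (11, 8) gives a regular 24-gon of circumradius 2 (constant along its height) (area = (24/2)·2.000²·sin(360°/24) = 12.42 mm²); After the difference (first − rest): starting from the r=7.5 cylinder (174.70 mm²), the 19.5×15.5 cube at (13.5, -3.5) misses the remaining region (no effect); the r=2 cylinder at (11, 8) misses the remaining region (no effect) — area = 174.70 mm²; the cube at (6.5, 0) is present — its section is the full 8.5×25.5 rectangle (area 216.75 mm²); Taking the union: the regions partially overlap — summed areas 391.45 mm² minus the doubly-counted overlap 2.36 mm² gives 389.09 mm² — area = 389.09 mm². Overall, the cross-section is a single solid region. Net area = 389.09 mm².

389.09 mm²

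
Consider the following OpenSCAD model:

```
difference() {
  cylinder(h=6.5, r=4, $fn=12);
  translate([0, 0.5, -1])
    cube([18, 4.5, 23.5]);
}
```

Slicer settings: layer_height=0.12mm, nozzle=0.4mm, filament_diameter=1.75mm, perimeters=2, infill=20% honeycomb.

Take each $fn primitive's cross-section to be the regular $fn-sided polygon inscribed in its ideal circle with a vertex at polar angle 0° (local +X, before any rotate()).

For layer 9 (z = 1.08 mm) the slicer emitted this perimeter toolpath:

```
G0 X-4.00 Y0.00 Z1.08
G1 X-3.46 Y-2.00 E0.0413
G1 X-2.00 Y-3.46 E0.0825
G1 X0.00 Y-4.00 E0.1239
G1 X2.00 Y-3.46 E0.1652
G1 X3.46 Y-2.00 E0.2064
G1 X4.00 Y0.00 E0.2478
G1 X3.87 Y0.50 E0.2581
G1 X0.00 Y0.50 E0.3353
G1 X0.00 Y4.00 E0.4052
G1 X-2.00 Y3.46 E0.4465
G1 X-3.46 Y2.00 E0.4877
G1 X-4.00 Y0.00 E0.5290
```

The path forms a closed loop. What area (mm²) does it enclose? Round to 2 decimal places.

37.92 mm²

Apply the shoelace formula to the sequence of (X, Y) vertices; enclosed area = 37.92 mm².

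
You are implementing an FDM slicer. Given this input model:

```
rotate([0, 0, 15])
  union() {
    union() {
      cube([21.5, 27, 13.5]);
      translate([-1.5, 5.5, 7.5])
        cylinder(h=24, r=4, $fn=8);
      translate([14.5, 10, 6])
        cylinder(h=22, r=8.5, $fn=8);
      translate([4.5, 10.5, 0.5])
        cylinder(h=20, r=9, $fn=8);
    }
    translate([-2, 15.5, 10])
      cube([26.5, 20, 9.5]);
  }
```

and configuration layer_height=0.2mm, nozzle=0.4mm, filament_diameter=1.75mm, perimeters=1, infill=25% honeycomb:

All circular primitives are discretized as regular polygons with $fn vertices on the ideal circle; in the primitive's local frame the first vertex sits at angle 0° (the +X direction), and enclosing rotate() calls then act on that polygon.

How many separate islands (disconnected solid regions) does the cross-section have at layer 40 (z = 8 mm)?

At z = 8 mm: the cube is present — its section is the full 21.5×27 rectangle; the cylinder at (-1.5, 5.5): section is a regular 8-gon, circumradius r=4; the cylinder at (14.5, 10): section is a regular 8-gon, circumradius r=8.5; the r=9 cylinder at (4.5, 10.5) contributes a regular 8-gon of circumradius 9; Combining (union): the regions partially overlap (shared area 412.67 mm²), so overlapping operands fuse into one piece — 1 connected region; the cube at (-2, 15.5) is not intersected at this z (z outside [10, 19.5]); Combining (union): only the result so far is present, so the union is just that shape — 1 connected region; (rotated 15° about Z; rotation is an isometry so areas/perimeters/island counts are preserved). Overall, the cross-section is a single solid region. Island count = 1.

1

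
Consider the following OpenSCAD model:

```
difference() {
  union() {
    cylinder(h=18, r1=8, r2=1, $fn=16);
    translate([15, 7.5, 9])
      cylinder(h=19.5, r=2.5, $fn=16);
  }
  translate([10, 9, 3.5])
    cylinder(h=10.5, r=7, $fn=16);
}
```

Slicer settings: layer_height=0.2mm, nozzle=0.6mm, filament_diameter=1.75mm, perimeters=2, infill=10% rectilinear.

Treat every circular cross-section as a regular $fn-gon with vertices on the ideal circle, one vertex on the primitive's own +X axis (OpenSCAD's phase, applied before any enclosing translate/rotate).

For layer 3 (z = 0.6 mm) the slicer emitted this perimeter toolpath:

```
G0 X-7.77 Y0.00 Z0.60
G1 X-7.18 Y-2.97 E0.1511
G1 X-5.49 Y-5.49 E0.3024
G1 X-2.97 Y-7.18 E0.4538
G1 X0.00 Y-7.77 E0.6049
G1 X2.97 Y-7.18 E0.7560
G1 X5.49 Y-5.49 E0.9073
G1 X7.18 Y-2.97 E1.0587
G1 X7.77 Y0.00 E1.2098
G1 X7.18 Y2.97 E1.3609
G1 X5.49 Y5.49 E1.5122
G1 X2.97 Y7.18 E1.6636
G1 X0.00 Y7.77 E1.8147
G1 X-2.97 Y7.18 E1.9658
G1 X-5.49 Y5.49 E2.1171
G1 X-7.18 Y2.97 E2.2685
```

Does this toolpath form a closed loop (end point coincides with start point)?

no

Start point (G0): (-7.77, 0.00). End point (last G1): the path does not return to the start — open.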